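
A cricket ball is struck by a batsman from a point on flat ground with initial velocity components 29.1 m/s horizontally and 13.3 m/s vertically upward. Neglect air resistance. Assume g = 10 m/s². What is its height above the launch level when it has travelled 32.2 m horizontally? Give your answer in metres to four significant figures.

8.595 m

Time to reach x = 32.2 m: t = x/vₓ = 32.2/29.10 = 1.107 s.
Height: y = v_y0 t − ½ g t² = 13.30 × 1.107 − 5.000 × 1.107² = 14.72 − 6.122 = 8.595 m.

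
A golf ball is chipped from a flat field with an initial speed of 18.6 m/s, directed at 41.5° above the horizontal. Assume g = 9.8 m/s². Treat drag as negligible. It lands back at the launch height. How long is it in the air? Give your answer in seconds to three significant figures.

2.52 s

vₓ = 18.60 cos 41.5° = 13.93 m/s; v_y0 = 18.60 sin 41.5° = 12.32 m/s.
Time of flight on level ground: T = 2 v_y0 / g = 2 × 12.32 / 9.80 = 2.515 s.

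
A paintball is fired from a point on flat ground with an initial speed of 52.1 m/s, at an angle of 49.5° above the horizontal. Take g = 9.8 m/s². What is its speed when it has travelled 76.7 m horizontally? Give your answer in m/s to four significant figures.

38.05 m/s

Resolve: vₓ = 52.10 cos 49.5° = 33.84 m/s and v_y0 = 52.10 sin 49.5° = 39.62 m/s.
x = vₓ t ⇒ t = 76.7/33.84 = 2.267 s.
Vertical velocity there: v_y = v_y0 − g t = 39.62 − 9.80 × 2.267 = 17.40 m/s.
Speed: √(vₓ² + v_y²) = √(33.84² + 17.40²) = 38.05 m/s.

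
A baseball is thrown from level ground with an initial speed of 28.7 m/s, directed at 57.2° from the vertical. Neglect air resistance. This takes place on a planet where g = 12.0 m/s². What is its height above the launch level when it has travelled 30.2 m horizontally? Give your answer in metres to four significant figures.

10.06 m

Resolve: vₓ = 28.70 sin 57.2° = 24.12 m/s and v_y0 = 28.70 cos 57.2° = 15.55 m/s.
x = vₓ t ⇒ t = 30.2/24.12 = 1.252 s.
Height: y = v_y0 t − ½ g t² = 15.55 × 1.252 − 6.000 × 1.252² = 19.46 − 9.403 = 10.06 m.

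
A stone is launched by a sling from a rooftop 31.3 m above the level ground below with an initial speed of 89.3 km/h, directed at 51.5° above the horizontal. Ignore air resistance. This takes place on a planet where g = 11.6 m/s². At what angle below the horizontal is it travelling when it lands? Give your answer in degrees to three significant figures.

65.1°

Convert: 89.3 km/h = 89.3/3.6 = 24.81 m/s.
Resolve: vₓ = 24.81 cos 51.5° = 15.44 m/s and v_y0 = 24.81 sin 51.5° = 19.41 m/s.
With up positive and y = 0 at the ground: y(t) = 31.3 + (19.41) t − 5.800 t². Setting y = 0 and taking the positive root: t = [19.41 + √(19.41² + 2·11.6·31.3)] / 11.6 = (19.41 + 33.21) / 11.6 = 4.537 s.
At impact: v_y = v_y0 − g t = −33.21 m/s; vₓ = 15.44 m/s.
Angle below horizontal: arctan(|v_y|/vₓ) = arctan(33.21/15.44) = 65.06°.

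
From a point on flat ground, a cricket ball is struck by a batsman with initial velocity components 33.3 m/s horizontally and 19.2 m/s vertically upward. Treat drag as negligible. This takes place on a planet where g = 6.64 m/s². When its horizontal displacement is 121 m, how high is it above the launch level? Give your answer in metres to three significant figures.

At x = 121 m, t = x/vₓ = 121/33.30 = 3.634 s.
Height: y = v_y0 t − ½ g t² = 19.20 × 3.634 − 3.320 × 3.634² = 69.77 − 43.83 = 25.93 m.

25.9 m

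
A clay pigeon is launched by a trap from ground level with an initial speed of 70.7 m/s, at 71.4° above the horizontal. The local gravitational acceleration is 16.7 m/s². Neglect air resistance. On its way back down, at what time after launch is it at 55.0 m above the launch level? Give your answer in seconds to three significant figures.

Components: vₓ = 70.70 cos 71.4° = 22.55 m/s, v_y0 = 70.70 sin 71.4° = 67.01 m/s.
Require v_y0 t − ½ g t² = 55.0, i.e. 8.350 t² − 67.01 t + 55.0 = 0.
t = [67.01 ± √(67.01² − 2·16.7·55.0)] / 16.7 = (67.01 ± 51.51) / 16.7, so t = 0.9282 s or t = 7.097 s.
The descending-branch root is 7.097 s.

7.10 s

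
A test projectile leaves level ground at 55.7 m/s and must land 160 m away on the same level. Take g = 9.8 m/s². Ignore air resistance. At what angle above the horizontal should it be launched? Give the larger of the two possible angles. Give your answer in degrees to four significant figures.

Level-ground range R = v₀² sin(2θ)/g ⇒ sin(2θ) = gR/v₀² = 9.80 × 160 / 55.7² = 0.5054.
2θ = 30.36° or 180° − 30.36° = 149.6°, so θ = 15.18° or 74.82°.
The larger angle is 74.82°.

74.82°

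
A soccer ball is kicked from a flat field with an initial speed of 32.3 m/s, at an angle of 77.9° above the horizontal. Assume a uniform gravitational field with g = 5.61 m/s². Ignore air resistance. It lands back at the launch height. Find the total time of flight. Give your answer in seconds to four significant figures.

11.26 s

Components: vₓ = 32.30 cos 77.9° = 6.771 m/s, v_y0 = 32.30 sin 77.9° = 31.58 m/s.
It returns to y = 0 when t = 2 v_y0 / g = 2(31.58)/5.61 = 11.26 s.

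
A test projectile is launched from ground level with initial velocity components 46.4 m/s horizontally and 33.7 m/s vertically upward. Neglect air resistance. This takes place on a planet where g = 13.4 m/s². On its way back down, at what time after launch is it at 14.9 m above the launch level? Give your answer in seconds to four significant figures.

4.540 s

Height y(t) = 33.70 t − 6.700 t² = 14.9 gives 6.700 t² − 33.70 t + 14.9 = 0.
t = [33.70 ± √(33.70² − 2·13.4·14.9)] / 13.4 = (33.70 ± 27.14) / 13.4, so t = 0.4898 s or t = 4.540 s.
The descending-branch root is 4.540 s.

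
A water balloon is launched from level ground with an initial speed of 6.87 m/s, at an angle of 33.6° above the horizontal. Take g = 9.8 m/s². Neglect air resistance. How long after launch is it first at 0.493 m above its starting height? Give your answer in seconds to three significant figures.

0.165 s

Resolve: vₓ = 6.870 cos 33.6° = 5.722 m/s and v_y0 = 6.870 sin 33.6° = 3.802 m/s.
Height y(t) = 3.802 t − 4.900 t² = 0.493 gives 4.900 t² − 3.802 t + 0.493 = 0.
t = [3.802 ± √(3.802² − 2·9.80·0.493)] / 9.80 = (3.802 ± 2.189) / 9.80, so t = 0.1646 s or t = 0.6113 s.
The first (ascending) time is 0.1646 s.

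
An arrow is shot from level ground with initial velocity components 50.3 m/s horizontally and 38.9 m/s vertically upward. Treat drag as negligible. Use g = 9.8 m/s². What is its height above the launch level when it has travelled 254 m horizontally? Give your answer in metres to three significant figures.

71.5 m

Time to reach x = 254 m: t = x/vₓ = 254/50.30 = 5.050 s.
Height: y = v_y0 t − ½ g t² = 38.90 × 5.050 − 4.900 × 5.050² = 196.4 − 124.9 = 71.49 m.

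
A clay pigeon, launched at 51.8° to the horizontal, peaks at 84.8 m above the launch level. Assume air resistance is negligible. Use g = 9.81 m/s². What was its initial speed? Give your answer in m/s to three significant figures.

At the peak v_y = 0, so v_y0 = √(2gH) = √(2 × 9.81 × 84.8) = 40.79 m/s.
v_y0 = v₀ sin θ ⇒ v₀ = 40.79 / sin 51.8° = 51.90 m/s.

51.9 m/s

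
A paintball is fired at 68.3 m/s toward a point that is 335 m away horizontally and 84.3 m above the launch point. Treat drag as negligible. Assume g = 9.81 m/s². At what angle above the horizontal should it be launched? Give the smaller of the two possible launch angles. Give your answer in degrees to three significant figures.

41.1°

Trajectory: y = x tanθ − g x² (1 + tan²θ)/(2v₀²). With x = 335, y = 84.3, v₀ = 68.3, g = 9.81:
118.0 tan²θ − 335 tanθ + (202.3) = 0.
tanθ = [335 ± √(335² − 4 × 118.0 × (202.3))] / (2 × 118.0) = (335 ± 129.4) / 236.0, giving tanθ = 0.8713 or 1.968.
θ = 41.07° or 63.06°; the smaller is 41.07°.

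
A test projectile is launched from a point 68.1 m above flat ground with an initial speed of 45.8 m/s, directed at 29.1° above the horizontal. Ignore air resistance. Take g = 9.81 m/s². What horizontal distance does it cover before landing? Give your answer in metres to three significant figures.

265 m

Resolve: vₓ = 45.80 cos 29.1° = 40.02 m/s and v_y0 = 45.80 sin 29.1° = 22.27 m/s.
Vertical motion (up positive, ground at y = 0): 4.905 t² − (22.27) t − 68.1 = 0, so t = (22.27 + √(22.27² + 2·9.81·68.1)) / 9.81 = (22.27 + 42.80) / 9.81 = 6.634 s.
Horizontal distance: R = vₓ t = 40.02 × 6.634 = 265.5 m.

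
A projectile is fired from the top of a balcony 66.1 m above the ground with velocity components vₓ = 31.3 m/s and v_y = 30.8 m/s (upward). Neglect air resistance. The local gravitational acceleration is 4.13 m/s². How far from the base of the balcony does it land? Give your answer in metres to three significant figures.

526 m

The projectile lands when y = 66.1 + (30.80) t − ½·4.13·t² = 0. Positive root: t = (30.80 + √(30.80² + 2·4.13·66.1)) / 4.13 = (30.80 + 38.66) / 4.13 = 16.82 s.
Horizontal distance: R = vₓ t = 31.30 × 16.82 = 526.4 m.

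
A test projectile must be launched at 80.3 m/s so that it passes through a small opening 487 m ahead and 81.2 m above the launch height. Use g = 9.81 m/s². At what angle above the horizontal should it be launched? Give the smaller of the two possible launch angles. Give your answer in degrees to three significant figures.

36.5°

Trajectory: y = x tanθ − g x² (1 + tan²θ)/(2v₀²). With x = 487, y = 81.2, v₀ = 80.3, g = 9.81:
180.4 tan²θ − 487 tanθ + (261.6) = 0.
tanθ = [487 ± √(487² − 4 × 180.4 × (261.6))] / (2 × 180.4) = (487 ± 219.9) / 360.8, giving tanθ = 0.7401 or 1.959.
θ = 36.51° or 62.96°; the smaller is 36.51°.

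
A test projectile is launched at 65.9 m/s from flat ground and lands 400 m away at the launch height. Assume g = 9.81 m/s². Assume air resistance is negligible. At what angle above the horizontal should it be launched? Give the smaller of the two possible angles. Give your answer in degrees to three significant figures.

32.3°

Level-ground range R = v₀² sin(2θ)/g ⇒ sin(2θ) = gR/v₀² = 9.81 × 400 / 65.9² = 0.9036.
2θ = 64.63° or 180° − 64.63° = 115.4°, so θ = 32.32° or 57.68°.
The smaller angle is 32.32°.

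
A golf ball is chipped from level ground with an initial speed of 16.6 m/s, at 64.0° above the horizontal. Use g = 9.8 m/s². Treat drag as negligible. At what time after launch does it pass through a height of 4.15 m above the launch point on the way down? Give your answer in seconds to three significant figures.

2.74 s

vₓ = 16.60 cos 64.0° = 7.277 m/s; v_y0 = 16.60 sin 64.0° = 14.92 m/s.
Set y = v_y0 t − ½ g t² = 4.15: 4.900 t² − 14.92 t + 4.15 = 0.
Quadratic formula: t = (14.92 ± √141.27) / 9.80 = (14.92 ± 11.89) / 9.80 → t = 0.3096 s or 2.735 s.
The descending-branch root is 2.735 s.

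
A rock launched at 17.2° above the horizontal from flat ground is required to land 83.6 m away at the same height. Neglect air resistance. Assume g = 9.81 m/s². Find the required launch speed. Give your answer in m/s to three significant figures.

From R = (v₀² / g) sin 2θ: v₀ = √(gR / sin 2θ).
v₀ = √(9.81 × 83.6 / sin 34.40°) = √(820.1 / 0.5650) = √1451.6 = 38.10 m/s.

38.1 m/s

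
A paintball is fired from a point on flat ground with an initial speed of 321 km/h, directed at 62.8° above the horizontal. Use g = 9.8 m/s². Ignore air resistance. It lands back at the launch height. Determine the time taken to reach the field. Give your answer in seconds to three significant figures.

Convert: 321 km/h = 321/3.6 = 89.17 m/s.
Components: vₓ = 89.17 cos 62.8° = 40.76 m/s, v_y0 = 89.17 sin 62.8° = 79.31 m/s.
Landing at launch height ⇒ T = 2 v_y0 / g = 2 × 79.31 / 9.80 = 16.18 s.

16.2 s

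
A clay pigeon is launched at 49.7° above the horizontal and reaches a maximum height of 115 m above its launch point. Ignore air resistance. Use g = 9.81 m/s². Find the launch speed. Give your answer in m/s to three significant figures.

62.3 m/s

At the peak v_y = 0, so v_y0 = √(2gH) = √(2 × 9.81 × 115) = 47.50 m/s.
v_y0 = v₀ sin θ ⇒ v₀ = 47.50 / sin 49.7° = 62.28 m/s.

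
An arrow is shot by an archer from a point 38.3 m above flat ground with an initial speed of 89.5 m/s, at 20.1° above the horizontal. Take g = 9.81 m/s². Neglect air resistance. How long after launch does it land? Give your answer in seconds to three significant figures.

7.34 s

Horizontal component vₓ = 89.50 cos 20.1° = 84.05 m/s; vertical v_y0 = 89.50 sin 20.1° = 30.76 m/s.
The projectile lands when y = 38.3 + (30.76) t − ½·9.81·t² = 0. Positive root: t = (30.76 + √(30.76² + 2·9.81·38.3)) / 9.81 = (30.76 + 41.20) / 9.81 = 7.335 s.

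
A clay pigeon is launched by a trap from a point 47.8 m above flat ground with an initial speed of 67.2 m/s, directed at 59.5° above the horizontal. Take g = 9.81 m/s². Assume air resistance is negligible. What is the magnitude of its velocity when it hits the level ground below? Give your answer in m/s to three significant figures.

Resolve: vₓ = 67.20 cos 59.5° = 34.11 m/s and v_y0 = 67.20 sin 59.5° = 57.90 m/s.
Vertical motion (up positive, ground at y = 0): 4.905 t² − (57.90) t − 47.8 = 0, so t = (57.90 + √(57.90² + 2·9.81·47.8)) / 9.81 = (57.90 + 65.50) / 9.81 = 12.58 s.
Vertical velocity at impact: v_y = v_y0 − g t = 57.90 − 9.81 × 12.58 = −65.50 m/s.
Speed: |v| = √(vₓ² + v_y²) = √(34.11² + 65.50²) = 73.85 m/s.

73.8 m/s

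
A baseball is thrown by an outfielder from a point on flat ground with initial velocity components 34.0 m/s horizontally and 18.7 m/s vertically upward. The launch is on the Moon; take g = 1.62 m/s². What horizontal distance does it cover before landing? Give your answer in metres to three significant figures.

785 m

Time aloft: T = 2 v_y0 / g = 2 × 18.70 / 1.62 = 23.09 s.
Range: R = vₓ T = 34.00 × 23.09 = 784.9 m.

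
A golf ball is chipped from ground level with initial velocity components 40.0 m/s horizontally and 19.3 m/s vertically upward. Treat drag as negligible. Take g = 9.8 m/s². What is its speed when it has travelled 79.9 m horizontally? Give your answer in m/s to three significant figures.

x = vₓ t ⇒ t = 79.9/40.00 = 1.998 s.
Vertical velocity there: v_y = v_y0 − g t = 19.30 − 9.80 × 1.998 = −0.2755 m/s.
Speed: √(vₓ² + v_y²) = √(40.00² + 0.2755²) = 40.00 m/s.

40.0 m/s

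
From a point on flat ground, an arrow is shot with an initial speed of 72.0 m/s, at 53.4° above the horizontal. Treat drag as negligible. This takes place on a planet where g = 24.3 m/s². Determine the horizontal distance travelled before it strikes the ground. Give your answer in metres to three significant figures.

Resolve: vₓ = 72.00 cos 53.4° = 42.93 m/s and v_y0 = 72.00 sin 53.4° = 57.80 m/s.
Time aloft: T = 2 v_y0 / g = 2 × 57.80 / 24.3 = 4.757 s.
Horizontal distance R = vₓ T = 42.93 × 4.757 = 204.2 m.

204 m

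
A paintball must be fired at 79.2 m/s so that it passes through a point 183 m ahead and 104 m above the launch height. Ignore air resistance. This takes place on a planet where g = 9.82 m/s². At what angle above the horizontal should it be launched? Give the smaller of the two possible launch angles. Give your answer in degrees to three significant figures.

38.8°

Trajectory: y = x tanθ − g x² (1 + tan²θ)/(2v₀²). With x = 183, y = 104, v₀ = 79.2, g = 9.82:
26.21 tan²θ − 183 tanθ + (130.2) = 0.
tanθ = [183 ± √(183² − 4 × 26.21 × (130.2))] / (2 × 26.21) = (183 ± 140.8) / 52.43, giving tanθ = 0.8042 or 6.177.
θ = 38.81° or 80.80°; the smaller is 38.81°.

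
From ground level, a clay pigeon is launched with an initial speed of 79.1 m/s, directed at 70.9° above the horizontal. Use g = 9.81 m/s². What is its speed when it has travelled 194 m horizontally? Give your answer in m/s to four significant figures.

25.91 m/s

vₓ = 79.10 cos 70.9° = 25.88 m/s; v_y0 = 79.10 sin 70.9° = 74.75 m/s.
x = vₓ t ⇒ t = 194/25.88 = 7.495 s.
Vertical velocity there: v_y = v_y0 − g t = 74.75 − 9.81 × 7.495 = 1.217 m/s.
Speed: √(vₓ² + v_y²) = √(25.88² + 1.217²) = 25.91 m/s.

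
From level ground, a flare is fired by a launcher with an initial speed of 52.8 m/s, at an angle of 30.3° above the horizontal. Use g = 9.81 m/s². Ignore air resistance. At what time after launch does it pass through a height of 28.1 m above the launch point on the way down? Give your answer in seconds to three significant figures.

Horizontal component vₓ = 52.80 cos 30.3° = 45.59 m/s; vertical v_y0 = 52.80 sin 30.3° = 26.64 m/s.
Height y(t) = 26.64 t − 4.905 t² = 28.1 gives 4.905 t² − 26.64 t + 28.1 = 0.
Quadratic formula: t = (26.64 ± √158.32) / 9.81 = (26.64 ± 12.58) / 9.81 → t = 1.433 s or 3.998 s.
The descending-branch root is 3.998 s.

4.00 s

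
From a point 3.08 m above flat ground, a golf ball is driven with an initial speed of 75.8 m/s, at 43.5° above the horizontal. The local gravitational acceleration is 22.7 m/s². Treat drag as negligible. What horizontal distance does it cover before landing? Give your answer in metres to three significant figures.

vₓ = 75.80 cos 43.5° = 54.98 m/s; v_y0 = 75.80 sin 43.5° = 52.18 m/s.
The projectile lands when y = 3.08 + (52.18) t − ½·22.7·t² = 0. Positive root: t = (52.18 + √(52.18² + 2·22.7·3.08)) / 22.7 = (52.18 + 53.50) / 22.7 = 4.655 s.
Horizontal distance: R = vₓ t = 54.98 × 4.655 = 256.0 m.

256 m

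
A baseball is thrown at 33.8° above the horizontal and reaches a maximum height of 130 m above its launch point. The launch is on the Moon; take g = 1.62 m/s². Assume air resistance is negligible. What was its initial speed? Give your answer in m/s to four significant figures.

At the peak v_y = 0, so v_y0 = √(2gH) = √(2 × 1.62 × 130) = 20.52 m/s.
v_y0 = v₀ sin θ ⇒ v₀ = 20.52 / sin 33.8° = 36.89 m/s.

36.89 m/s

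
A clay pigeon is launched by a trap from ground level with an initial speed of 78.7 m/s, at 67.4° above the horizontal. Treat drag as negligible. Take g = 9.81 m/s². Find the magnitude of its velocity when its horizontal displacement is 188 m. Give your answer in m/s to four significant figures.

32.42 m/s

Horizontal component vₓ = 78.70 cos 67.4° = 30.24 m/s; vertical v_y0 = 78.70 sin 67.4° = 72.66 m/s.
At x = 188 m, t = x/vₓ = 188/30.24 = 6.216 s.
Vertical velocity there: v_y = v_y0 − g t = 72.66 − 9.81 × 6.216 = 11.68 m/s.
Speed: √(vₓ² + v_y²) = √(30.24² + 11.68²) = 32.42 m/s.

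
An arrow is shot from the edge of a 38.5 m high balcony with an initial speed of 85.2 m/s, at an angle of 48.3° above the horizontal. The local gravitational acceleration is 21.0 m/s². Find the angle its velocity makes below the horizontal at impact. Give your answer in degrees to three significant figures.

53.0°

Components: vₓ = 85.20 cos 48.3° = 56.68 m/s, v_y0 = 85.20 sin 48.3° = 63.61 m/s.
With up positive and y = 0 at the ground: y(t) = 38.5 + (63.61) t − 10.50 t². Setting y = 0 and taking the positive root: t = [63.61 + √(63.61² + 2·21.0·38.5)] / 21.0 = (63.61 + 75.26) / 21.0 = 6.613 s.
At impact: v_y = v_y0 − g t = −75.26 m/s; vₓ = 56.68 m/s.
Angle below horizontal: arctan(|v_y|/vₓ) = arctan(75.26/56.68) = 53.02°.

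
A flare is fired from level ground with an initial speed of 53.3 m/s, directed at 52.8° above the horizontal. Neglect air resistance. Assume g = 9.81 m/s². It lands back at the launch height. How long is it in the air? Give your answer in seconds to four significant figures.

8.655 s

vₓ = 53.30 cos 52.8° = 32.23 m/s; v_y0 = 53.30 sin 52.8° = 42.46 m/s.
Landing at launch height ⇒ T = 2 v_y0 / g = 2 × 42.46 / 9.81 = 8.655 s.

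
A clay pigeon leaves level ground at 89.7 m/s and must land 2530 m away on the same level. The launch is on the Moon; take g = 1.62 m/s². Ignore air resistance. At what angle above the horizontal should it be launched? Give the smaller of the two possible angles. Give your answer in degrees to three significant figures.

From R = (v₀²/g) sin 2θ: sin 2θ = 1.62 × 2530 / 8046.1 = 0.5094.
2θ = 30.62° or 180° − 30.62° = 149.4°, so θ = 15.31° or 74.69°.
The smaller angle is 15.31°.

15.3°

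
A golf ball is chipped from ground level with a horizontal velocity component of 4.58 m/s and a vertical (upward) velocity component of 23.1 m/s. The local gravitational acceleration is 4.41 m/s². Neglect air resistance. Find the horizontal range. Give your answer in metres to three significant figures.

Time aloft: T = 2 v_y0 / g = 2 × 23.10 / 4.41 = 10.48 s.
Horizontal distance R = vₓ T = 4.580 × 10.48 = 47.98 m.

48.0 m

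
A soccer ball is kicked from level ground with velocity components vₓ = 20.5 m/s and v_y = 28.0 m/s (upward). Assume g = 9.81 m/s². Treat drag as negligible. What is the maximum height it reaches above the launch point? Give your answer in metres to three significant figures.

40.0 m

At the apex v_y = 0, so H = v_y0²/(2g) = 28.00²/19.62 = 39.96 m.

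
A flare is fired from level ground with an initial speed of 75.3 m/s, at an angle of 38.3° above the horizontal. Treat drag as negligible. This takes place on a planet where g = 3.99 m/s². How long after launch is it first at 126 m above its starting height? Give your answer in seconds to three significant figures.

3.11 s

Horizontal component vₓ = 75.30 cos 38.3° = 59.09 m/s; vertical v_y0 = 75.30 sin 38.3° = 46.67 m/s.
Set y = v_y0 t − ½ g t² = 126: 1.995 t² − 46.67 t + 126 = 0.
Quadratic formula: t = (46.67 ± √1172.5) / 3.99 = (46.67 ± 34.24) / 3.99 → t = 3.114 s or 20.28 s.
The first (ascending) time is 3.114 s.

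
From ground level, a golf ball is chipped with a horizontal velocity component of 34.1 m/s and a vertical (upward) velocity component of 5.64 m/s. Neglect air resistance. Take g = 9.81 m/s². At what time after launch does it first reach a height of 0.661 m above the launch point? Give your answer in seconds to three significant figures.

Set y = v_y0 t − ½ g t² = 0.661: 4.905 t² − 5.640 t + 0.661 = 0.
t = [5.640 ± √(5.640² − 2·9.81·0.661)] / 9.81 = (5.640 ± 4.341) / 9.81, so t = 0.1325 s or t = 1.017 s.
The first (ascending) time is 0.1325 s.

0.132 s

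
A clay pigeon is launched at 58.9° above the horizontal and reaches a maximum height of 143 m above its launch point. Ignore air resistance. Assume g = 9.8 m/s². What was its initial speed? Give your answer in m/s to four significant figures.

61.83 m/s

At the peak v_y = 0, so v_y0 = √(2gH) = √(2 × 9.80 × 143) = 52.94 m/s.
v_y0 = v₀ sin θ ⇒ v₀ = 52.94 / sin 58.9° = 61.83 m/s.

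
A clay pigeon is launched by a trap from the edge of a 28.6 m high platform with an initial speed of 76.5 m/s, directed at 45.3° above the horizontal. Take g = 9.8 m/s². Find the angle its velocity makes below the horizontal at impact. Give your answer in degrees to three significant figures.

Horizontal component vₓ = 76.50 cos 45.3° = 53.81 m/s; vertical v_y0 = 76.50 sin 45.3° = 54.38 m/s.
Vertical motion (up positive, ground at y = 0): 4.900 t² − (54.38) t − 28.6 = 0, so t = (54.38 + √(54.38² + 2·9.80·28.6)) / 9.80 = (54.38 + 59.31) / 9.80 = 11.60 s.
At impact: v_y = v_y0 − g t = −59.31 m/s; vₓ = 53.81 m/s.
Angle below horizontal: arctan(|v_y|/vₓ) = arctan(59.31/53.81) = 47.78°.

47.8°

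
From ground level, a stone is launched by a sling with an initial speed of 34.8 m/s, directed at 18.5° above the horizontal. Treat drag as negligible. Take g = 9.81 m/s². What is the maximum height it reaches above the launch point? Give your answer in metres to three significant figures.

6.21 m

Components: vₓ = 34.80 cos 18.5° = 33.00 m/s, v_y0 = 34.80 sin 18.5° = 11.04 m/s.
Maximum height: H = v_y0² / (2g) = 11.04² / (2 × 9.81) = 6.215 m.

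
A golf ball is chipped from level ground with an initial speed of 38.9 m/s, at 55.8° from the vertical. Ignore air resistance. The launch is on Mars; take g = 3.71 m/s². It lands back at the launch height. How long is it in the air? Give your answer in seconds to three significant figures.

11.8 s

vₓ = 38.90 sin 55.8° = 32.17 m/s; v_y0 = 38.90 cos 55.8° = 21.87 m/s.
It returns to y = 0 when t = 2 v_y0 / g = 2(21.87)/3.71 = 11.79 s.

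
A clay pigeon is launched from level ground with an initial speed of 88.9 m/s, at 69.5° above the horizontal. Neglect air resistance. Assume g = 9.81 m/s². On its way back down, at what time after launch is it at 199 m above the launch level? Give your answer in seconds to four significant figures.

vₓ = 88.90 cos 69.5° = 31.13 m/s; v_y0 = 88.90 sin 69.5° = 83.27 m/s.
Set y = v_y0 t − ½ g t² = 199: 4.905 t² − 83.27 t + 199 = 0.
Quadratic formula: t = (83.27 ± √3029.5) / 9.81 = (83.27 ± 55.04) / 9.81 → t = 2.878 s or 14.10 s.
The descending-branch root is 14.10 s.

14.10 s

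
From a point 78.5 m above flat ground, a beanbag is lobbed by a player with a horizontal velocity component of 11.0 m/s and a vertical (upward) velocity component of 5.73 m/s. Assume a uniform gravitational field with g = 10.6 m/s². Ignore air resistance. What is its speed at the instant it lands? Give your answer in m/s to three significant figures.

With up positive and y = 0 at the ground: y(t) = 78.5 + (5.730) t − 5.300 t². Setting y = 0 and taking the positive root: t = [5.730 + √(5.730² + 2·10.6·78.5)] / 10.6 = (5.730 + 41.20) / 10.6 = 4.427 s.
Vertical velocity at impact: v_y = v_y0 − g t = 5.730 − 10.6 × 4.427 = −41.20 m/s.
Speed: |v| = √(vₓ² + v_y²) = √(11.00² + 41.20²) = 42.64 m/s.

42.6 m/s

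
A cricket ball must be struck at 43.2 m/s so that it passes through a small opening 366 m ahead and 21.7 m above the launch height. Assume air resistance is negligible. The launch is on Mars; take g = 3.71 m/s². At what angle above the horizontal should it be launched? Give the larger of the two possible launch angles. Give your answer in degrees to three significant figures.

Trajectory: y = x tanθ − g x² (1 + tan²θ)/(2v₀²). With x = 366, y = 21.7, v₀ = 43.2, g = 3.71:
133.1 tan²θ − 366 tanθ + (154.8) = 0.
tanθ = [366 ± √(366² − 4 × 133.1 × (154.8))] / (2 × 133.1) = (366 ± 226.9) / 266.3, giving tanθ = 0.5223 or 2.226.
θ = 27.58° or 65.81°; the larger is 65.81°.

65.8°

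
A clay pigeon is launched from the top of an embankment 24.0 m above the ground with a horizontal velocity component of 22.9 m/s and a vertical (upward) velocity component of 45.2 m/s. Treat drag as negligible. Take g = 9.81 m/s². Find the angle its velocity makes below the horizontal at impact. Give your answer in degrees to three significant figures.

The projectile lands when y = 24.0 + (45.20) t − ½·9.81·t² = 0. Positive root: t = (45.20 + √(45.20² + 2·9.81·24.0)) / 9.81 = (45.20 + 50.14) / 9.81 = 9.719 s.
At impact: v_y = v_y0 − g t = −50.14 m/s; vₓ = 22.90 m/s.
Angle below horizontal: arctan(|v_y|/vₓ) = arctan(50.14/22.90) = 65.45°.

65.5°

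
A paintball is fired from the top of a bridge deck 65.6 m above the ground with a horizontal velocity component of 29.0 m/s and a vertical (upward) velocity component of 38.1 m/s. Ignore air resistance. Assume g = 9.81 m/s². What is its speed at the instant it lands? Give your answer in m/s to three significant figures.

With up positive and y = 0 at the ground: y(t) = 65.6 + (38.10) t − 4.905 t². Setting y = 0 and taking the positive root: t = [38.10 + √(38.10² + 2·9.81·65.6)] / 9.81 = (38.10 + 52.33) / 9.81 = 9.218 s.
Vertical velocity at impact: v_y = v_y0 − g t = 38.10 − 9.81 × 9.218 = −52.33 m/s.
Speed: |v| = √(vₓ² + v_y²) = √(29.00² + 52.33²) = 59.83 m/s.

59.8 m/s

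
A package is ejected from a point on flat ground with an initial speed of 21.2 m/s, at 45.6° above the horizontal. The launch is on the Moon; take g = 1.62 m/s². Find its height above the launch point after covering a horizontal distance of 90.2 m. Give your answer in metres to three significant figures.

Resolve: vₓ = 21.20 cos 45.6° = 14.83 m/s and v_y0 = 21.20 sin 45.6° = 15.15 m/s.
x = vₓ t ⇒ t = 90.2/14.83 = 6.081 s.
Height: y = v_y0 t − ½ g t² = 15.15 × 6.081 − 0.8100 × 6.081² = 92.11 − 29.95 = 62.16 m.

62.2 m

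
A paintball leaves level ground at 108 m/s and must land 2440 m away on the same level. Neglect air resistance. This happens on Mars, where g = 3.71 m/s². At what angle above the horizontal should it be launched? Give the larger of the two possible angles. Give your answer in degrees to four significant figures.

64.55°

R = v₀² sin 2θ / g gives sin 2θ = gR/v₀² = 3.71·2440/108² = 0.7761.
2θ = 50.90° or 180° − 50.90° = 129.1°, so θ = 25.45° or 64.55°.
The larger angle is 64.55°.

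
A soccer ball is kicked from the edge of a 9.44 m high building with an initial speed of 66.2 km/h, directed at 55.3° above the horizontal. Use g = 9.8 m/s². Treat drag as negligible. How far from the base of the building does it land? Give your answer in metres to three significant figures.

Convert: 66.2 km/h = 66.2/3.6 = 18.39 m/s.
Components: vₓ = 18.39 cos 55.3° = 10.47 m/s, v_y0 = 18.39 sin 55.3° = 15.12 m/s.
With up positive and y = 0 at the ground: y(t) = 9.44 + (15.12) t − 4.900 t². Setting y = 0 and taking the positive root: t = [15.12 + √(15.12² + 2·9.80·9.44)] / 9.80 = (15.12 + 20.34) / 9.80 = 3.618 s.
Horizontal distance: R = vₓ t = 10.47 × 3.618 = 37.87 m.

37.9 m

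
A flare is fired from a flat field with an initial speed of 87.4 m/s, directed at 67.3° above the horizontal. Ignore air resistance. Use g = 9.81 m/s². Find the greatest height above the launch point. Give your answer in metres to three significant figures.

Components: vₓ = 87.40 cos 67.3° = 33.73 m/s, v_y0 = 87.40 sin 67.3° = 80.63 m/s.
At the apex v_y = 0, so H = v_y0²/(2g) = 80.63²/19.62 = 331.4 m.

331 m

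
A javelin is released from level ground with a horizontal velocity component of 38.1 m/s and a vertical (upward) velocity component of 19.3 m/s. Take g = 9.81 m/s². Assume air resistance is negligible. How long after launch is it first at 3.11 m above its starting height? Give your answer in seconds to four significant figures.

Set y = v_y0 t − ½ g t² = 3.11: 4.905 t² − 19.30 t + 3.11 = 0.
t = [19.30 ± √(19.30² − 2·9.81·3.11)] / 9.81 = (19.30 ± 17.65) / 9.81, so t = 0.1683 s or t = 3.766 s.
The first (ascending) time is 0.1683 s.

0.1683 s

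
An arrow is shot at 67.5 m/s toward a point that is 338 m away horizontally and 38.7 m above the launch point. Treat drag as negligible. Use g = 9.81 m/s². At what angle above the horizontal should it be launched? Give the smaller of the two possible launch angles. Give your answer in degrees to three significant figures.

Trajectory: y = x tanθ − g x² (1 + tan²θ)/(2v₀²). With x = 338, y = 38.7, v₀ = 67.5, g = 9.81:
123.0 tan²θ − 338 tanθ + (161.7) = 0.
tanθ = [338 ± √(338² − 4 × 123.0 × (161.7))] / (2 × 123.0) = (338 ± 186.3) / 246.0, giving tanθ = 0.6168 or 2.131.
θ = 31.67° or 64.87°; the smaller is 31.67°.

31.7°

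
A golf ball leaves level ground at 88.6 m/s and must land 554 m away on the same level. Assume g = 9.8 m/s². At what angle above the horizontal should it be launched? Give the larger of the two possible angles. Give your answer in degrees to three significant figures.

68.1°

R = v₀² sin 2θ / g gives sin 2θ = gR/v₀² = 9.80·554/88.6² = 0.6916.
2θ = 43.76° or 180° − 43.76° = 136.2°, so θ = 21.88° or 68.12°.
The larger angle is 68.12°.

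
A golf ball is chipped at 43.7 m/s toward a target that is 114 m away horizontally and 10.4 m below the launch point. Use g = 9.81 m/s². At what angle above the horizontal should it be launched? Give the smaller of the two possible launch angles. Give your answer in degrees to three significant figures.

Trajectory: y = x tanθ − g x² (1 + tan²θ)/(2v₀²). With x = 114, y = −10.4, v₀ = 43.7, g = 9.81:
33.38 tan²θ − 114 tanθ + (22.98) = 0.
tanθ = [114 ± √(114² − 4 × 33.38 × (22.98))] / (2 × 33.38) = (114 ± 99.64) / 66.76, giving tanθ = 0.2151 or 3.200.
θ = 12.14° or 72.65°; the smaller is 12.14°.

12.1°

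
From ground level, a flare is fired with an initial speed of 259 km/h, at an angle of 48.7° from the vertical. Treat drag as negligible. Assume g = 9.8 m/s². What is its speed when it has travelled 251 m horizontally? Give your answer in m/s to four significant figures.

Convert: 259 km/h = 259/3.6 = 71.94 m/s.
vₓ = 71.94 sin 48.7° = 54.05 m/s; v_y0 = 71.94 cos 48.7° = 47.48 m/s.
At x = 251 m, t = x/vₓ = 251/54.05 = 4.644 s.
Vertical velocity there: v_y = v_y0 − g t = 47.48 − 9.80 × 4.644 = 1.973 m/s.
Speed: √(vₓ² + v_y²) = √(54.05² + 1.973²) = 54.09 m/s.

54.09 m/s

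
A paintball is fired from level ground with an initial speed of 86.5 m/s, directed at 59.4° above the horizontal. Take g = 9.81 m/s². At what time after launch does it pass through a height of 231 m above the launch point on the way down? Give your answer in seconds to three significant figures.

Resolve: vₓ = 86.50 cos 59.4° = 44.03 m/s and v_y0 = 86.50 sin 59.4° = 74.45 m/s.
Height y(t) = 74.45 t − 4.905 t² = 231 gives 4.905 t² − 74.45 t + 231 = 0.
Quadratic formula: t = (74.45 ± √1011.2) / 9.81 = (74.45 ± 31.80) / 9.81 → t = 4.348 s or 10.83 s.
The descending-branch root is 10.83 s.

10.8 s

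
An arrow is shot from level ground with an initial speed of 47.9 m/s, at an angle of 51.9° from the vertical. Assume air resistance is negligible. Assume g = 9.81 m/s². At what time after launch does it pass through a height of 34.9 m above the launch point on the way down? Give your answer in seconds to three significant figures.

vₓ = 47.90 sin 51.9° = 37.69 m/s; v_y0 = 47.90 cos 51.9° = 29.56 m/s.
Height y(t) = 29.56 t − 4.905 t² = 34.9 gives 4.905 t² − 29.56 t + 34.9 = 0.
Quadratic formula: t = (29.56 ± √188.82) / 9.81 = (29.56 ± 13.74) / 9.81 → t = 1.612 s or 4.414 s.
The descending-branch root is 4.414 s.

4.41 s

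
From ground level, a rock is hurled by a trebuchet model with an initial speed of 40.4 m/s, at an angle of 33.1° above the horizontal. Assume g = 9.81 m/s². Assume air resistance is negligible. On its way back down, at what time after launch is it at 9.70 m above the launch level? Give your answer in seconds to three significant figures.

Horizontal component vₓ = 40.40 cos 33.1° = 33.84 m/s; vertical v_y0 = 40.40 sin 33.1° = 22.06 m/s.
Require v_y0 t − ½ g t² = 9.70, i.e. 4.905 t² − 22.06 t + 9.70 = 0.
Quadratic formula: t = (22.06 ± √296.44) / 9.81 = (22.06 ± 17.22) / 9.81 → t = 0.4939 s or 4.004 s.
The descending-branch root is 4.004 s.

4.00 s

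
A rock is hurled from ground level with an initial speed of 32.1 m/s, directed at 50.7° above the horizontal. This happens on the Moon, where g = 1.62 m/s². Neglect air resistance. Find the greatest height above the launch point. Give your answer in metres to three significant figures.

vₓ = 32.10 cos 50.7° = 20.33 m/s; v_y0 = 32.10 sin 50.7° = 24.84 m/s.
Peak height H = v_y0² / (2g) = 617.04 / 3.240 = 190.4 m.

190 m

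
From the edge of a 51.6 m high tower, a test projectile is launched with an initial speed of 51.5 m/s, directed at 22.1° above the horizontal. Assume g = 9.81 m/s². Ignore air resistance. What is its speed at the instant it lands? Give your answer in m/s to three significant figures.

Resolve: vₓ = 51.50 cos 22.1° = 47.72 m/s and v_y0 = 51.50 sin 22.1° = 19.38 m/s.
The projectile lands when y = 51.6 + (19.38) t − ½·9.81·t² = 0. Positive root: t = (19.38 + √(19.38² + 2·9.81·51.6)) / 9.81 = (19.38 + 37.25) / 9.81 = 5.773 s.
Vertical velocity at impact: v_y = v_y0 − g t = 19.38 − 9.81 × 5.773 = −37.25 m/s.
Speed: |v| = √(vₓ² + v_y²) = √(47.72² + 37.25²) = 60.54 m/s.

60.5 m/s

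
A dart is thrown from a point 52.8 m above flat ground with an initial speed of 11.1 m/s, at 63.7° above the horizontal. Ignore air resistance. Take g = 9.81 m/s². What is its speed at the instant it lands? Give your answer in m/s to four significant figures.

34.05 m/s

vₓ = 11.10 cos 63.7° = 4.918 m/s; v_y0 = 11.10 sin 63.7° = 9.951 m/s.
The projectile lands when y = 52.8 + (9.951) t − ½·9.81·t² = 0. Positive root: t = (9.951 + √(9.951² + 2·9.81·52.8)) / 9.81 = (9.951 + 33.69) / 9.81 = 4.449 s.
Vertical velocity at impact: v_y = v_y0 − g t = 9.951 − 9.81 × 4.449 = −33.69 m/s.
Speed: |v| = √(vₓ² + v_y²) = √(4.918² + 33.69²) = 34.05 m/s.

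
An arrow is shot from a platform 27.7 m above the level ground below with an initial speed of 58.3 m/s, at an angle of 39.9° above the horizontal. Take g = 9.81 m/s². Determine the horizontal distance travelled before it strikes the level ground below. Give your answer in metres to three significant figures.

371 m

vₓ = 58.30 cos 39.9° = 44.73 m/s; v_y0 = 58.30 sin 39.9° = 37.40 m/s.
The projectile lands when y = 27.7 + (37.40) t − ½·9.81·t² = 0. Positive root: t = (37.40 + √(37.40² + 2·9.81·27.7)) / 9.81 = (37.40 + 44.07) / 9.81 = 8.304 s.
Horizontal distance: R = vₓ t = 44.73 × 8.304 = 371.4 m.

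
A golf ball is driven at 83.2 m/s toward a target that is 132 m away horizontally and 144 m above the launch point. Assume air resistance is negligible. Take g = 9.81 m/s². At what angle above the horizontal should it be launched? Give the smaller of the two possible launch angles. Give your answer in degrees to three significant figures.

Trajectory: y = x tanθ − g x² (1 + tan²θ)/(2v₀²). With x = 132, y = 144, v₀ = 83.2, g = 9.81:
12.35 tan²θ − 132 tanθ + (156.3) = 0.
tanθ = [132 ± √(132² − 4 × 12.35 × (156.3))] / (2 × 12.35) = (132 ± 98.50) / 24.69, giving tanθ = 1.357 or 9.335.
θ = 53.60° or 83.89°; the smaller is 53.60°.

53.6°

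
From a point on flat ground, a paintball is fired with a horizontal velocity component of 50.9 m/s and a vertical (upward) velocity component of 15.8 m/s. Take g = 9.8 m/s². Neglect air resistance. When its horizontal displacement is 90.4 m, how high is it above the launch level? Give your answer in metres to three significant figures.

Time to reach x = 90.4 m: t = x/vₓ = 90.4/50.90 = 1.776 s.
Height: y = v_y0 t − ½ g t² = 15.80 × 1.776 − 4.900 × 1.776² = 28.06 − 15.46 = 12.61 m.

12.6 m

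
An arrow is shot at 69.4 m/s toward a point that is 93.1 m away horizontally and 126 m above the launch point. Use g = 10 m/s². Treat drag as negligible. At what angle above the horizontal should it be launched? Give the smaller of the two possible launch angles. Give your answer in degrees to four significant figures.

60.17°

Trajectory: y = x tanθ − g x² (1 + tan²θ)/(2v₀²). With x = 93.1, y = 126, v₀ = 69.4, g = 10.0:
8.998 tan²θ − 93.1 tanθ + (135.0) = 0.
tanθ = [93.1 ± √(93.1² − 4 × 8.998 × (135.0))] / (2 × 8.998) = (93.1 ± 61.71) / 18.00, giving tanθ = 1.744 or 8.603.
θ = 60.17° or 83.37°; the smaller is 60.17°.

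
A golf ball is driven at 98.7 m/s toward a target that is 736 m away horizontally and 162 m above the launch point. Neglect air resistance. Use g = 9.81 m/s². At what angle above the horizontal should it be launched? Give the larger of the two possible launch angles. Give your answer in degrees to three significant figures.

Trajectory: y = x tanθ − g x² (1 + tan²θ)/(2v₀²). With x = 736, y = 162, v₀ = 98.7, g = 9.81:
272.7 tan²θ − 736 tanθ + (434.7) = 0.
tanθ = [736 ± √(736² − 4 × 272.7 × (434.7))] / (2 × 272.7) = (736 ± 259.6) / 545.5, giving tanθ = 0.8733 or 1.825.
θ = 41.13° or 61.28°; the larger is 61.28°.

61.3°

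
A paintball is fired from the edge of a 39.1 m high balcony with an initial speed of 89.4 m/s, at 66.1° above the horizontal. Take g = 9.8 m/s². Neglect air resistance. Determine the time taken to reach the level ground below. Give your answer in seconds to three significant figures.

vₓ = 89.40 cos 66.1° = 36.22 m/s; v_y0 = 89.40 sin 66.1° = 81.73 m/s.
With up positive and y = 0 at the ground: y(t) = 39.1 + (81.73) t − 4.900 t². Setting y = 0 and taking the positive root: t = [81.73 + √(81.73² + 2·9.80·39.1)] / 9.80 = (81.73 + 86.30) / 9.80 = 17.15 s.

17.1 s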